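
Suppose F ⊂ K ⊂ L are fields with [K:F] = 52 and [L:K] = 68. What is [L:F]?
[L:F] = 3536

The tower law says that for any tower of field extensions F ⊂ K ⊂ L with finite degrees, [L:F] = [L:K] · [K:F]. Here this gives [L:F] = 68 · 52 = 3536.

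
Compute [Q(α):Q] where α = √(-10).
[Q(α):Q] = 2

[Q(α):Q] equals the degree of the minimal polynomial of α. Here α^2 = -10 and x^2 + 10 is irreducible (d = -10 is squarefree, ≠ 1, hence not a square), so deg(m_α) = 2. Thus [Q(α):Q] = 2.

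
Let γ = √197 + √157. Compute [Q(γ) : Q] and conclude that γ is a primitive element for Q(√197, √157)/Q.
[Q(γ) : Q] = 4 (equivalently, Q(γ) = Q(√197, √157))

Obviously Q(γ) ⊆ Q(√197, √157), and [Q(√197, √157):Q] = 4 (since 197, 157 are distinct squarefree integers > 1 with 30929 not a perfect square). To show equality we compute the minimal polynomial of γ. From γ = √197 + √157: γ^2 = 197 + 2√(30929) + 157 = 354 + 2√(30929), so γ^2 - 354 = 2√(30929); squaring, (γ^2 - 354)^2 = 4·30929, i.e. γ^4 - 708γ^2 + 125316 - 123716 = 0, i.e. γ^4 - 708γ^2 + 1600 = 0. So γ is a root of x^4 - 708x^2 + 1600. This polynomial is irreducible over Q: it has no rational root (each ±√197 ± √157 is irrational), and any factorization into two quadratics over Q would force √(30929) ∈ Q (pairing opposite roots) or √197, √157 ∈ Q (other pairings), all impossible. Hence [Q(γ):Q] = 4 = [Q(√197, √157):Q], so Q(γ) = Q(√197, √157).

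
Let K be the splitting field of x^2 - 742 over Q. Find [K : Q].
[K : Q] = 2

f(x) = x^2 - 742 factors as (x - √742)(x + √742). The splitting field is K = Q(√742). Since 742 is squarefree and > 1, it is not a perfect square, so x^2 - 742 is irreducible over Q and [Q(√742) : Q] = 2. Hence [K : Q] = 2.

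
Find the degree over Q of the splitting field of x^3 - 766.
[K : Q] = 6

The roots of x^3 - 766 are ∛766, ω∛766, ω^2∛766 where ω = e^(2πi/3) is a primitive cube root of unity, so K = Q(∛766, ω). Now [Q(∛766):Q] = 3 (since 766 is not a perfect cube, x^3 - 766 is irreducible) and [Q(ω):Q] = 2. Both 2 and 3 divide [K:Q], and [K:Q] ≤ 3·2 = 6, so [K:Q] = 6. (Equivalently: Q(∛766) ⊂ R but ω ∉ R, so [K : Q(∛766)] = 2.)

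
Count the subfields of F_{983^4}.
F_{983^4} has 3 subfields

The subfields of F_{p^n} are exactly the fields F_{p^d} for d | n (each is the fixed field of the unique index-d subgroup of Gal(F_{p^n}/F_p) ≅ Z/nZ). The divisors of n = 4 are {1, 2, 4}, giving 3 subfields: F_{983^1}, F_{983^2}, F_{983^4}.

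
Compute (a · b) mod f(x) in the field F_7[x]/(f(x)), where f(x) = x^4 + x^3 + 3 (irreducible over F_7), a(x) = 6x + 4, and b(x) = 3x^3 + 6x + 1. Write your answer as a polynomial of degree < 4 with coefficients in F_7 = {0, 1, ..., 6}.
a · b ≡ x^3 + x^2 + 2x + 6 (mod f(x))

Multiply in F_7[x]: a(x)·b(x) = (6x + 4)·(3x^3 + 6x + 1) = 4x^4 + 5x^3 + x^2 + 2x + 4. This has degree ≥ 4, so divide by f(x) over F_7: 4x^4 + 5x^3 + x^2 + 2x + 4 = (4)·(x^4 + x^3 + 3) + (x^3 + x^2 + 2x + 6). Hence a·b ≡ x^3 + x^2 + 2x + 6 (mod f). (F_7[x]/(f) is a field with 7^4 = 2401 elements since f is irreducible of degree 4.)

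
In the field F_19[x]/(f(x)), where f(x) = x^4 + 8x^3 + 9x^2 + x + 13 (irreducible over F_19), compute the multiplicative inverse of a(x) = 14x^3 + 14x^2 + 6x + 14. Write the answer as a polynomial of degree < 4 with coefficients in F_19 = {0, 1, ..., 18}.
a(x)^(-1) ≡ 13x^3 + 8x^2 + 16x (mod f(x))

Since f is irreducible over F_19, F_19[x]/(f) is a field and a(x) ≠ 0 has an inverse. Apply the extended Euclidean algorithm to f(x) and a(x) in F_19[x]: f(x) = (15x + 10)·a(x) + (7x^2 + 16x + 6);  a(x) = (2x + 11)·(7x^2 + 16x + 6) + (8x + 5);  (7x^2 + 16x + 6) = (8x + 16)·(8x + 5) + (2). The last nonzero remainder is the constant 2 = gcd(f, a) in F_19. Back-substituting through the division chain expresses 2 = s(x)·a(x) + t(x)·f(x) with s(x) ≡ 7x^3 + 16x^2 + 13x (mod f), so (7x^3 + 16x^2 + 13x)·a(x) ≡ 2 (mod f). Multiplying by 2^(-1) ≡ 10 in F_19 gives a(x)^(-1) ≡ 10·(7x^3 + 16x^2 + 13x) ≡ 13x^3 + 8x^2 + 16x (mod f). Check: (14x^3 + 14x^2 + 6x + 14)·(13x^3 + 8x^2 + 16x) = 11x^6 + 9x^5 + 15x^4 + 17x^3 + 18x^2 + 15x ≡ 1 (mod x^4 + 8x^3 + 9x^2 + x + 13).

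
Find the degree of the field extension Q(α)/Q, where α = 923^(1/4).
[Q(α):Q] = 4

α is a root of x^4 - 923. By Eisenstein's criterion at the prime p = 13 (which divides the constant term 923 but p^2 = 169 does not, since 923 is squarefree), x^4 - 923 is irreducible over Q. Hence [Q(α):Q] = 4.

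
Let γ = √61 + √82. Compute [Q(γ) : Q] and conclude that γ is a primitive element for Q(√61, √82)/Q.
[Q(γ) : Q] = 4 (equivalently, Q(γ) = Q(√61, √82))

Obviously Q(γ) ⊆ Q(√61, √82), and [Q(√61, √82):Q] = 4 (since 61, 82 are distinct squarefree integers > 1 with 5002 not a perfect square). To show equality we compute the minimal polynomial of γ. From γ = √61 + √82: γ^2 = 61 + 2√(5002) + 82 = 143 + 2√(5002), so γ^2 - 143 = 2√(5002); squaring, (γ^2 - 143)^2 = 4·5002, i.e. γ^4 - 286γ^2 + 20449 - 20008 = 0, i.e. γ^4 - 286γ^2 + 441 = 0. So γ is a root of x^4 - 286x^2 + 441. This polynomial is irreducible over Q: it has no rational root (each ±√61 ± √82 is irrational), and any factorization into two quadratics over Q would force √(5002) ∈ Q (pairing opposite roots) or √61, √82 ∈ Q (other pairings), all impossible. Hence [Q(γ):Q] = 4 = [Q(√61, √82):Q], so Q(γ) = Q(√61, √82).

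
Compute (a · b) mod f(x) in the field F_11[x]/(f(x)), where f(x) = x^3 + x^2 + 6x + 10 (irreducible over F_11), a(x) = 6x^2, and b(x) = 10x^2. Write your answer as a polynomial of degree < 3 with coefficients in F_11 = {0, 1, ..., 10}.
a · b ≡ 8x^2 + 2x + 6 (mod f(x))

Multiply in F_11[x]: a(x)·b(x) = (6x^2)·(10x^2) = 5x^4. This has degree ≥ 3, so divide by f(x) over F_11: 5x^4 = (5x + 6)·(x^3 + x^2 + 6x + 10) + (8x^2 + 2x + 6). Hence a·b ≡ 8x^2 + 2x + 6 (mod f). (F_11[x]/(f) is a field with 11^3 = 1331 elements since f is irreducible of degree 3.)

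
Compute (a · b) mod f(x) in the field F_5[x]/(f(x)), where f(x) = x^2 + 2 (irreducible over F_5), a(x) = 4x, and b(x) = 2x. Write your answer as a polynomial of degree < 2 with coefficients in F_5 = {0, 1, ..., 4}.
a · b ≡ 4 (mod f(x))

Multiply in F_5[x]: a(x)·b(x) = (4x)·(2x) = 3x^2. This has degree ≥ 2, so divide by f(x) over F_5: 3x^2 = (3)·(x^2 + 2) + (4). Hence a·b ≡ 4 (mod f). (F_5[x]/(f) is a field with 5^2 = 25 elements since f is irreducible of degree 2.)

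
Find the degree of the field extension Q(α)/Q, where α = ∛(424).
[Q(α):Q] = 3

The minimal polynomial of α is x^3 - 424, irreducible over Q since 424 is not a perfect cube (so x^3 - 424 has no rational root). Hence [Q(α):Q] = deg(m_α) = 3.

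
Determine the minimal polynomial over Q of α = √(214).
m_α(x) = x^2 - 214

α satisfies α^2 - 214 = 0, so x^2 - 214 annihilates α. Since d = 214 is squarefree and ≠ 1, it is not a perfect square in Q, so x^2 - 214 has no rational root and is therefore irreducible over Q (a degree-2 polynomial over a field is irreducible iff it has no root). Hence m_α(x) = x^2 - 214.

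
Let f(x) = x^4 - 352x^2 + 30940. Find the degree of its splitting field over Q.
[K : Q] = 4

Solving the quadratic in x^2: x^2 = (352 ± √(352^2 - 4·30940))/2 = (352 ± √144)/2 = (352 ± 12)/2, giving x^2 = 182 or x^2 = 170. So f(x) = (x^2 - 182)(x^2 - 170) and the roots of f are ±√182, ±√170. Hence the splitting field is K = Q(√182, √170). Since 182 and 170 are distinct squarefree integers > 1, their product 30940 is not a perfect square, so √170 ∉ Q(√182). By the tower law [K:Q] = [Q(√182,√170):Q(√182)] · [Q(√182):Q] = 2 · 2 = 4.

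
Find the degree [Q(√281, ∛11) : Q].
[Q(√281, ∛11) : Q] = 6

Let L = Q(√281, ∛11). Since Q(√281) ⊂ L and [Q(√281):Q] = 2, the tower law gives 2 | [L:Q]. Likewise Q(∛11) ⊂ L with [Q(∛11):Q] = 3 (because 11 is not a perfect cube), so 3 | [L:Q]. As gcd(2,3) = 1, [L:Q] is divisible by 6. Conversely L is generated over Q by √281 and ∛11, so [L:Q] ≤ 2·3 = 6. Therefore [Q(√281, ∛11) : Q] = 6.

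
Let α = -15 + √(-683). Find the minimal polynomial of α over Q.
m_α(x) = x^2 + 30x + 908

From α + 15 = √(-683), squaring gives (α + 15)^2 = -683, i.e. α^2 + 30α + 225 = -683, so α^2 + 30α + 908 = 0. The discriminant of x^2 + 30x + 908 is (30)^2 - 4·(908) = 900 - 3632 = -2732, and 4·(-683) is not a perfect square in Q since -683 is squarefree and ≠ 1. Hence x^2 + 30x + 908 is irreducible over Q and is the minimal polynomial of α.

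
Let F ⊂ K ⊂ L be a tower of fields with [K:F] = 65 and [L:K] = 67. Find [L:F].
[L:F] = 4355

The tower law says that for any tower of field extensions F ⊂ K ⊂ L with finite degrees, [L:F] = [L:K] · [K:F]. Here this gives [L:F] = 67 · 65 = 4355.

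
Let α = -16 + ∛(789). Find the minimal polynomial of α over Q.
m_α(x) = x^3 + 48x^2 + 768x + 3307

Set β = α + 16 = ∛(789), so β^3 = 789. Then (α + 16)^3 - 789 = 0, i.e. α is a root of g(x) = (x + 16)^3 - 789 = x^3 + 48x^2 + 768x + 3307. Since g(x) = h(x + 16) where h(x) = x^3 - 789, and h is irreducible over Q (because 789 is not a perfect cube, so h has no rational root, and a monic cubic with no rational root is irreducible), g is also irreducible (irreducibility is preserved under the substitution x → x + 16). Hence m_α(x) = x^3 + 48x^2 + 768x + 3307.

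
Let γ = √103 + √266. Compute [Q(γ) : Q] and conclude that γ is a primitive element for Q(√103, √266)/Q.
[Q(γ) : Q] = 4 (equivalently, Q(γ) = Q(√103, √266))

Obviously Q(γ) ⊆ Q(√103, √266), and [Q(√103, √266):Q] = 4 (since 103, 266 are distinct squarefree integers > 1 with 27398 not a perfect square). To show equality we compute the minimal polynomial of γ. From γ = √103 + √266: γ^2 = 103 + 2√(27398) + 266 = 369 + 2√(27398), so γ^2 - 369 = 2√(27398); squaring, (γ^2 - 369)^2 = 4·27398, i.e. γ^4 - 738γ^2 + 136161 - 109592 = 0, i.e. γ^4 - 738γ^2 + 26569 = 0. So γ is a root of x^4 - 738x^2 + 26569. This polynomial is irreducible over Q: it has no rational root (each ±√103 ± √266 is irrational), and any factorization into two quadratics over Q would force √(27398) ∈ Q (pairing opposite roots) or √103, √266 ∈ Q (other pairings), all impossible. Hence [Q(γ):Q] = 4 = [Q(√103, √266):Q], so Q(γ) = Q(√103, √266).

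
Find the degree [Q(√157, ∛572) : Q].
[Q(√157, ∛572) : Q] = 6

Let L = Q(√157, ∛572). Since Q(√157) ⊂ L and [Q(√157):Q] = 2, the tower law gives 2 | [L:Q]. Likewise Q(∛572) ⊂ L with [Q(∛572):Q] = 3 (because 572 is not a perfect cube), so 3 | [L:Q]. As gcd(2,3) = 1, [L:Q] is divisible by 6. Conversely L is generated over Q by √157 and ∛572, so [L:Q] ≤ 2·3 = 6. Therefore [Q(√157, ∛572) : Q] = 6.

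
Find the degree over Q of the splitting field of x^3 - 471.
[K : Q] = 6

The roots of x^3 - 471 are ∛471, ω∛471, ω^2∛471 where ω = e^(2πi/3) is a primitive cube root of unity, so K = Q(∛471, ω). Now [Q(∛471):Q] = 3 (since 471 is not a perfect cube, x^3 - 471 is irreducible) and [Q(ω):Q] = 2. Both 2 and 3 divide [K:Q], and [K:Q] ≤ 3·2 = 6, so [K:Q] = 6. (Equivalently: Q(∛471) ⊂ R but ω ∉ R, so [K : Q(∛471)] = 2.)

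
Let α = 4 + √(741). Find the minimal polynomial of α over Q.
m_α(x) = x^2 - 8x - 725

From α - 4 = √(741), squaring gives (α - 4)^2 = 741, i.e. α^2 - 8α + 16 = 741, so α^2 - 8α - 725 = 0. The discriminant of x^2 - 8x - 725 is (-8)^2 - 4·(-725) = 64 + 2900 = 2964, and 4·(741) is not a perfect square in Q since 741 is squarefree and ≠ 1. Hence x^2 - 8x - 725 is irreducible over Q and is the minimal polynomial of α.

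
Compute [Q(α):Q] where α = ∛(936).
[Q(α):Q] = 3

The minimal polynomial of α is x^3 - 936, irreducible over Q since 936 is not a perfect cube (so x^3 - 936 has no rational root). Hence [Q(α):Q] = deg(m_α) = 3.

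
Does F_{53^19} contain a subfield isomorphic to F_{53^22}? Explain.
No: F_{53^22} is not a subfield of F_{53^19}

F_{p^m} embeds in F_{p^n} iff m | n. Here 22 ∤ 19 (since 19 = 0·22 + 19 with remainder 19 ≠ 0), so F_{53^22} is not a subfield of F_{53^19}. Equivalently: if it were, the tower law would give 22 = [F_{53^22}:F_53] dividing [F_{53^19}:F_53] = 19, contradiction.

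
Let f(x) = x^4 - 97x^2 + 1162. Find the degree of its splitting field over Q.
[K : Q] = 4

Solving the quadratic in x^2: x^2 = (97 ± √(97^2 - 4·1162))/2 = (97 ± √4761)/2 = (97 ± 69)/2, giving x^2 = 83 or x^2 = 14. So f(x) = (x^2 - 83)(x^2 - 14) and the roots of f are ±√83, ±√14. Hence the splitting field is K = Q(√83, √14). Since 83 and 14 are distinct squarefree integers > 1, their product 1162 is not a perfect square, so √14 ∉ Q(√83). By the tower law [K:Q] = [Q(√83,√14):Q(√83)] · [Q(√83):Q] = 2 · 2 = 4.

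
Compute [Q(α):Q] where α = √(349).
[Q(α):Q] = 2

[Q(α):Q] equals the degree of the minimal polynomial of α. Here α^2 = 349 and x^2 - 349 is irreducible (d = 349 is squarefree, ≠ 1, hence not a square), so deg(m_α) = 2. Thus [Q(α):Q] = 2.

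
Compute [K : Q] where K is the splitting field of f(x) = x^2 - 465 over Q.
[K : Q] = 2

f(x) = x^2 - 465 factors as (x - √465)(x + √465). The splitting field is K = Q(√465). Since 465 is squarefree and > 1, it is not a perfect square, so x^2 - 465 is irreducible over Q and [Q(√465) : Q] = 2. Hence [K : Q] = 2.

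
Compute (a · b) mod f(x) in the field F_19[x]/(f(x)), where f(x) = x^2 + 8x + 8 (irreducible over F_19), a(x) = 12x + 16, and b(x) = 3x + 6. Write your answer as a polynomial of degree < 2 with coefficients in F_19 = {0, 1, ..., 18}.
a · b ≡ 3x + 17 (mod f(x))

Multiply in F_19[x]: a(x)·b(x) = (12x + 16)·(3x + 6) = 17x^2 + 6x + 1. This has degree ≥ 2, so divide by f(x) over F_19: 17x^2 + 6x + 1 = (17)·(x^2 + 8x + 8) + (3x + 17). Hence a·b ≡ 3x + 17 (mod f). (F_19[x]/(f) is a field with 19^2 = 361 elements since f is irreducible of degree 2.)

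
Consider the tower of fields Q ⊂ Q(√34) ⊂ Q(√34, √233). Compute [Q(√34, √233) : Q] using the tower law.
[Q(√34, √233) : Q] = 4

[Q(√34):Q] = 2 (min poly x^2 - 34, irreducible since 34 is squarefree > 1). For the top step, suppose √233 ∈ Q(√34), say √233 = c + d√34 with c, d ∈ Q. Squaring: 233 = c^2 + 34d^2 + 2cd√34. Since √34 ∉ Q this forces 2cd = 0. If d = 0 then √233 = c ∈ Q, contradicting 233 squarefree > 1. If c = 0 then 233 = 34d^2, so 34·233 = (34d)^2 is a perfect square in Q — but 34·233 = 7922 is not a perfect square (since 34 and 233 are distinct squarefree integers). Contradiction. Hence √233 ∉ Q(√34), so x^2 - 233 stays irreducible over Q(√34) and [Q(√34, √233) : Q(√34)] = 2. By the tower law, [Q(√34, √233) : Q] = 2 · 2 = 4.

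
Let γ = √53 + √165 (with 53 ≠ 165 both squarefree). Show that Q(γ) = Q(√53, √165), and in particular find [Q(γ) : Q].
[Q(γ) : Q] = 4 (equivalently, Q(γ) = Q(√53, √165))

Obviously Q(γ) ⊆ Q(√53, √165), and [Q(√53, √165):Q] = 4 (since 53, 165 are distinct squarefree integers > 1 with 8745 not a perfect square). To show equality we compute the minimal polynomial of γ. From γ = √53 + √165: γ^2 = 53 + 2√(8745) + 165 = 218 + 2√(8745), so γ^2 - 218 = 2√(8745); squaring, (γ^2 - 218)^2 = 4·8745, i.e. γ^4 - 436γ^2 + 47524 - 34980 = 0, i.e. γ^4 - 436γ^2 + 12544 = 0. So γ is a root of x^4 - 436x^2 + 12544. This polynomial is irreducible over Q: it has no rational root (each ±√53 ± √165 is irrational), and any factorization into two quadratics over Q would force √(8745) ∈ Q (pairing opposite roots) or √53, √165 ∈ Q (other pairings), all impossible. Hence [Q(γ):Q] = 4 = [Q(√53, √165):Q], so Q(γ) = Q(√53, √165).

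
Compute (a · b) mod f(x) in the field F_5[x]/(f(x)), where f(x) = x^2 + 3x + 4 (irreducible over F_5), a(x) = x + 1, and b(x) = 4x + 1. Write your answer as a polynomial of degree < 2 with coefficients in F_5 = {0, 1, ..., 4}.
a · b ≡ 3x (mod f(x))

Multiply in F_5[x]: a(x)·b(x) = (x + 1)·(4x + 1) = 4x^2 + 1. This has degree ≥ 2, so divide by f(x) over F_5: 4x^2 + 1 = (4)·(x^2 + 3x + 4) + (3x). Hence a·b ≡ 3x (mod f). (F_5[x]/(f) is a field with 5^2 = 25 elements since f is irreducible of degree 2.)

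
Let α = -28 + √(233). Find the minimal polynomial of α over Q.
m_α(x) = x^2 + 56x + 551

From α + 28 = √(233), squaring gives (α + 28)^2 = 233, i.e. α^2 + 56α + 784 = 233, so α^2 + 56α + 551 = 0. The discriminant of x^2 + 56x + 551 is (56)^2 - 4·(551) = 3136 - 2204 = 932, and 4·(233) is not a perfect square in Q since 233 is squarefree and ≠ 1. Hence x^2 + 56x + 551 is irreducible over Q and is the minimal polynomial of α.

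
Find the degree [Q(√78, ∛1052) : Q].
[Q(√78, ∛1052) : Q] = 6

Let L = Q(√78, ∛1052). Since Q(√78) ⊂ L and [Q(√78):Q] = 2, the tower law gives 2 | [L:Q]. Likewise Q(∛1052) ⊂ L with [Q(∛1052):Q] = 3 (because 1052 is not a perfect cube), so 3 | [L:Q]. As gcd(2,3) = 1, [L:Q] is divisible by 6. Conversely L is generated over Q by √78 and ∛1052, so [L:Q] ≤ 2·3 = 6. Therefore [Q(√78, ∛1052) : Q] = 6.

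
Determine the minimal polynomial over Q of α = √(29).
m_α(x) = x^2 - 29

α satisfies α^2 - 29 = 0, so x^2 - 29 annihilates α. Since d = 29 is squarefree and ≠ 1, it is not a perfect square in Q, so x^2 - 29 has no rational root and is therefore irreducible over Q (a degree-2 polynomial over a field is irreducible iff it has no root). Hence m_α(x) = x^2 - 29.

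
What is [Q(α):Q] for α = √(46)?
[Q(α):Q] = 2

[Q(α):Q] equals the degree of the minimal polynomial of α. Here α^2 = 46 and x^2 - 46 is irreducible (d = 46 is squarefree, ≠ 1, hence not a square), so deg(m_α) = 2. Thus [Q(α):Q] = 2.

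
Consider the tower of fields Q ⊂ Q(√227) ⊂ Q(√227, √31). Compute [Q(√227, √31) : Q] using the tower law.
[Q(√227, √31) : Q] = 4

[Q(√227):Q] = 2 (min poly x^2 - 227, irreducible since 227 is squarefree > 1). For the top step, suppose √31 ∈ Q(√227), say √31 = c + d√227 with c, d ∈ Q. Squaring: 31 = c^2 + 227d^2 + 2cd√227. Since √227 ∉ Q this forces 2cd = 0. If d = 0 then √31 = c ∈ Q, contradicting 31 squarefree > 1. If c = 0 then 31 = 227d^2, so 227·31 = (227d)^2 is a perfect square in Q — but 227·31 = 7037 is not a perfect square (since 227 and 31 are distinct squarefree integers). Contradiction. Hence √31 ∉ Q(√227), so x^2 - 31 stays irreducible over Q(√227) and [Q(√227, √31) : Q(√227)] = 2. By the tower law, [Q(√227, √31) : Q] = 2 · 2 = 4.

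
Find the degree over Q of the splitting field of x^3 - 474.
[K : Q] = 6

The roots of x^3 - 474 are ∛474, ω∛474, ω^2∛474 where ω = e^(2πi/3) is a primitive cube root of unity, so K = Q(∛474, ω). Now [Q(∛474):Q] = 3 (since 474 is not a perfect cube, x^3 - 474 is irreducible) and [Q(ω):Q] = 2. Both 2 and 3 divide [K:Q], and [K:Q] ≤ 3·2 = 6, so [K:Q] = 6. (Equivalently: Q(∛474) ⊂ R but ω ∉ R, so [K : Q(∛474)] = 2.)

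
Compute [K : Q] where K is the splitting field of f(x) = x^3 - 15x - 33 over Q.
[K : Q] = 6

By the rational root test, any rational root of the monic integer polynomial f(x) = x^3 - 15x - 33 must be an integer dividing the constant term -33, i.e. one of ±{1, 3, 11, 33}. Evaluating: f(1) = -47, f(-1) = -19, f(3) = -51, f(-3) = -15, f(11) = 1133, f(-11) = -1199, f(33) = 35409, f(-33) = -35475; none is 0, so f has no rational root and is therefore irreducible over Q (a cubic with no linear factor over a field is irreducible). For an irreducible cubic, the Galois group is A_3 or S_3 according as the discriminant disc(f) = -4a^3 - 27b^2 = -4·(-15)^3 - 27·(-33)^2 = -15903 is or is not a square in Q. Here disc(f) = -15903 is not a perfect square in Q, so the Galois group of f over Q is not contained in A_3 and must be all of S_3. The splitting field has degree |S_3| = 6 over Q, so [K : Q] = 6.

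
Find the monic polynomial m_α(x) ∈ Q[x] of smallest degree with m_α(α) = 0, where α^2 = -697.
m_α(x) = x^2 + 697

α satisfies α^2 + 697 = 0, so x^2 + 697 annihilates α. Since d = -697 is squarefree and ≠ 1, it is not a perfect square in Q, so x^2 + 697 has no rational root and is therefore irreducible over Q (a degree-2 polynomial over a field is irreducible iff it has no root). Hence m_α(x) = x^2 + 697.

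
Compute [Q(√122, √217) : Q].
[Q(√122, √217) : Q] = 4

[Q(√122):Q] = 2 (min poly x^2 - 122, irreducible since 122 is squarefree > 1). For the top step, suppose √217 ∈ Q(√122), say √217 = c + d√122 with c, d ∈ Q. Squaring: 217 = c^2 + 122d^2 + 2cd√122. Since √122 ∉ Q this forces 2cd = 0. If d = 0 then √217 = c ∈ Q, contradicting 217 squarefree > 1. If c = 0 then 217 = 122d^2, so 122·217 = (122d)^2 is a perfect square in Q — but 122·217 = 26474 is not a perfect square (since 122 and 217 are distinct squarefree integers). Contradiction. Hence √217 ∉ Q(√122), so x^2 - 217 stays irreducible over Q(√122) and [Q(√122, √217) : Q(√122)] = 2. By the tower law, [Q(√122, √217) : Q] = 2 · 2 = 4.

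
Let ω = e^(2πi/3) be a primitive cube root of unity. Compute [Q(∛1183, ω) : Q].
[Q(∛1183, ω) : Q] = 6

[Q(∛1183):Q] = 3 (min poly x^3 - 1183, irreducible since 1183 is not a perfect cube). [Q(ω):Q] = 2 (min poly x^2 + x + 1). Since Q(∛1183) ⊂ R and ω ∉ R, we have ω ∉ Q(∛1183), so x^2 + x + 1 remains irreducible over Q(∛1183) and [Q(∛1183, ω) : Q(∛1183)] = 2. By the tower law, [Q(∛1183, ω) : Q] = 3 · 2 = 6. (In fact Q(∛1183, ω) is the splitting field of x^3 - 1183 over Q.)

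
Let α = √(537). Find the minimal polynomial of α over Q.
m_α(x) = x^2 - 537

α satisfies α^2 - 537 = 0, so x^2 - 537 annihilates α. Since d = 537 is squarefree and ≠ 1, it is not a perfect square in Q, so x^2 - 537 has no rational root and is therefore irreducible over Q (a degree-2 polynomial over a field is irreducible iff it has no root). Hence m_α(x) = x^2 - 537.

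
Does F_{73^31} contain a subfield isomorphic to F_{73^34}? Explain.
No: F_{73^34} is not a subfield of F_{73^31}

F_{p^m} embeds in F_{p^n} iff m | n. Here 34 ∤ 31 (since 31 = 0·34 + 31 with remainder 31 ≠ 0), so F_{73^34} is not a subfield of F_{73^31}. Equivalently: if it were, the tower law would give 34 = [F_{73^34}:F_73] dividing [F_{73^31}:F_73] = 31, contradiction.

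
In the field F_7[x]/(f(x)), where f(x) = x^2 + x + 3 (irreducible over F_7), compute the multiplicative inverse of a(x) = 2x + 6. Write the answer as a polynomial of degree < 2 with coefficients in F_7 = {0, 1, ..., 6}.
a(x)^(-1) ≡ 5x + 4 (mod f(x))

Since f is irreducible over F_7, F_7[x]/(f) is a field and a(x) ≠ 0 has an inverse. Apply the extended Euclidean algorithm to f(x) and a(x) in F_7[x]: f(x) = (4x + 6)·a(x) + (2). The last nonzero remainder is the constant 2 = gcd(f, a) in F_7. Back-substituting through the division chain expresses 2 = s(x)·a(x) + t(x)·f(x) with s(x) ≡ 3x + 1 (mod f), so (3x + 1)·a(x) ≡ 2 (mod f). Multiplying by 2^(-1) ≡ 4 in F_7 gives a(x)^(-1) ≡ 4·(3x + 1) ≡ 5x + 4 (mod f). Check: (2x + 6)·(5x + 4) = 3x^2 + 3x + 3 ≡ 1 (mod x^2 + x + 3).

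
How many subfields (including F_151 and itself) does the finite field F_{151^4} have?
F_{151^4} has 3 subfields

The subfields of F_{p^n} are exactly the fields F_{p^d} for d | n (each is the fixed field of the unique index-d subgroup of Gal(F_{p^n}/F_p) ≅ Z/nZ). The divisors of n = 4 are {1, 2, 4}, giving 3 subfields: F_{151^1}, F_{151^2}, F_{151^4}.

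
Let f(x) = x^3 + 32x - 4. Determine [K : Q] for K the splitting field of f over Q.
[K : Q] = 6

By the rational root test, any rational root of the monic integer polynomial f(x) = x^3 + 32x - 4 must be an integer dividing the constant term -4, i.e. one of ±{1, 2, 4}. Evaluating: f(1) = 29, f(-1) = -37, f(2) = 68, f(-2) = -76, f(4) = 188, f(-4) = -196; none is 0, so f has no rational root and is therefore irreducible over Q (a cubic with no linear factor over a field is irreducible). For an irreducible cubic, the Galois group is A_3 or S_3 according as the discriminant disc(f) = -4a^3 - 27b^2 = -4·(32)^3 - 27·(-4)^2 = -131504 is or is not a square in Q. Here disc(f) = -131504 is not a perfect square in Q, so the Galois group of f over Q is not contained in A_3 and must be all of S_3. The splitting field has degree |S_3| = 6 over Q, so [K : Q] = 6.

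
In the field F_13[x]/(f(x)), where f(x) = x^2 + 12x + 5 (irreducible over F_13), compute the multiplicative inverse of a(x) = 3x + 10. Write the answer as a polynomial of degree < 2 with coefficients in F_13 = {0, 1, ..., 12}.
a(x)^(-1) ≡ 6x (mod f(x))

Since f is irreducible over F_13, F_13[x]/(f) is a field and a(x) ≠ 0 has an inverse. Apply the extended Euclidean algorithm to f(x) and a(x) in F_13[x]: f(x) = (9x)·a(x) + (5). The last nonzero remainder is the constant 5 = gcd(f, a) in F_13. Back-substituting through the division chain expresses 5 = s(x)·a(x) + t(x)·f(x) with s(x) ≡ 4x (mod f), so (4x)·a(x) ≡ 5 (mod f). Multiplying by 5^(-1) ≡ 8 in F_13 gives a(x)^(-1) ≡ 8·(4x) ≡ 6x (mod f). Check: (3x + 10)·(6x) = 5x^2 + 8x ≡ 1 (mod x^2 + 12x + 5).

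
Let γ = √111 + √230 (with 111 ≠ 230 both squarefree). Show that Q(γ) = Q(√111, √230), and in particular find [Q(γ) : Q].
[Q(γ) : Q] = 4 (equivalently, Q(γ) = Q(√111, √230))

Obviously Q(γ) ⊆ Q(√111, √230), and [Q(√111, √230):Q] = 4 (since 111, 230 are distinct squarefree integers > 1 with 25530 not a perfect square). To show equality we compute the minimal polynomial of γ. From γ = √111 + √230: γ^2 = 111 + 2√(25530) + 230 = 341 + 2√(25530), so γ^2 - 341 = 2√(25530); squaring, (γ^2 - 341)^2 = 4·25530, i.e. γ^4 - 682γ^2 + 116281 - 102120 = 0, i.e. γ^4 - 682γ^2 + 14161 = 0. So γ is a root of x^4 - 682x^2 + 14161. This polynomial is irreducible over Q: it has no rational root (each ±√111 ± √230 is irrational), and any factorization into two quadratics over Q would force √(25530) ∈ Q (pairing opposite roots) or √111, √230 ∈ Q (other pairings), all impossible. Hence [Q(γ):Q] = 4 = [Q(√111, √230):Q], so Q(γ) = Q(√111, √230).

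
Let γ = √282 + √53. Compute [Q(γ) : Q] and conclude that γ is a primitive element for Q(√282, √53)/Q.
[Q(γ) : Q] = 4 (equivalently, Q(γ) = Q(√282, √53))

Obviously Q(γ) ⊆ Q(√282, √53), and [Q(√282, √53):Q] = 4 (since 282, 53 are distinct squarefree integers > 1 with 14946 not a perfect square). To show equality we compute the minimal polynomial of γ. From γ = √282 + √53: γ^2 = 282 + 2√(14946) + 53 = 335 + 2√(14946), so γ^2 - 335 = 2√(14946); squaring, (γ^2 - 335)^2 = 4·14946, i.e. γ^4 - 670γ^2 + 112225 - 59784 = 0, i.e. γ^4 - 670γ^2 + 52441 = 0. So γ is a root of x^4 - 670x^2 + 52441. This polynomial is irreducible over Q: it has no rational root (each ±√282 ± √53 is irrational), and any factorization into two quadratics over Q would force √(14946) ∈ Q (pairing opposite roots) or √282, √53 ∈ Q (other pairings), all impossible. Hence [Q(γ):Q] = 4 = [Q(√282, √53):Q], so Q(γ) = Q(√282, √53).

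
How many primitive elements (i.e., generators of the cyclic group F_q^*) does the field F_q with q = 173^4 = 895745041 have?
There are φ(895745040) = 216760320 primitive elements

F_q^* is cyclic of order q - 1 = 895745040. A cyclic group of order m has exactly φ(m) generators. Here m = 895745040 = 2^4 · 3 · 5 · 29 · 41 · 43 · 73, so the number of primitive elements is φ(895745040) = 216760320.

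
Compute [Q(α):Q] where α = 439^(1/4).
[Q(α):Q] = 4

α is a root of x^4 - 439. By Eisenstein's criterion at the prime p = 439 (which divides the constant term 439 but p^2 = 192721 does not, since 439 is squarefree), x^4 - 439 is irreducible over Q. Hence [Q(α):Q] = 4.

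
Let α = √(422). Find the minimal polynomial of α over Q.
m_α(x) = x^2 - 422

α satisfies α^2 - 422 = 0, so x^2 - 422 annihilates α. Since d = 422 is squarefree and ≠ 1, it is not a perfect square in Q, so x^2 - 422 has no rational root and is therefore irreducible over Q (a degree-2 polynomial over a field is irreducible iff it has no root). Hence m_α(x) = x^2 - 422.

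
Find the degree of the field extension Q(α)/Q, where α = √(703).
[Q(α):Q] = 2

[Q(α):Q] equals the degree of the minimal polynomial of α. Here α^2 = 703 and x^2 - 703 is irreducible (d = 703 is squarefree, ≠ 1, hence not a square), so deg(m_α) = 2. Thus [Q(α):Q] = 2.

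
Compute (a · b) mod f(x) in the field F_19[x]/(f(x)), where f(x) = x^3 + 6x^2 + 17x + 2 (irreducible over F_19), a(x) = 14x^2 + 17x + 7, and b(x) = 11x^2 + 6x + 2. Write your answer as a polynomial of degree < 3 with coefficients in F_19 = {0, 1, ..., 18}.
a · b ≡ 6x^2 + x + 9 (mod f(x))

Multiply in F_19[x]: a(x)·b(x) = (14x^2 + 17x + 7)·(11x^2 + 6x + 2) = 2x^4 + 5x^3 + 17x^2 + 14. This has degree ≥ 3, so divide by f(x) over F_19: 2x^4 + 5x^3 + 17x^2 + 14 = (2x + 12)·(x^3 + 6x^2 + 17x + 2) + (6x^2 + x + 9). Hence a·b ≡ 6x^2 + x + 9 (mod f). (F_19[x]/(f) is a field with 19^3 = 6859 elements since f is irreducible of degree 3.)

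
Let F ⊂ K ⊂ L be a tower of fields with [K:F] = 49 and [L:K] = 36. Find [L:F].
[L:F] = 1764

The tower law says that for any tower of field extensions F ⊂ K ⊂ L with finite degrees, [L:F] = [L:K] · [K:F]. Here this gives [L:F] = 36 · 49 = 1764.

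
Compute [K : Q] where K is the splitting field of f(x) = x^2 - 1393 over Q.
[K : Q] = 2

f(x) = x^2 - 1393 factors as (x - √1393)(x + √1393). The splitting field is K = Q(√1393). Since 1393 is squarefree and > 1, it is not a perfect square, so x^2 - 1393 is irreducible over Q and [Q(√1393) : Q] = 2. Hence [K : Q] = 2.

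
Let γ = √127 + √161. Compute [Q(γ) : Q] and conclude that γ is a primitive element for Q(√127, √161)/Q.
[Q(γ) : Q] = 4 (equivalently, Q(γ) = Q(√127, √161))

Obviously Q(γ) ⊆ Q(√127, √161), and [Q(√127, √161):Q] = 4 (since 127, 161 are distinct squarefree integers > 1 with 20447 not a perfect square). To show equality we compute the minimal polynomial of γ. From γ = √127 + √161: γ^2 = 127 + 2√(20447) + 161 = 288 + 2√(20447), so γ^2 - 288 = 2√(20447); squaring, (γ^2 - 288)^2 = 4·20447, i.e. γ^4 - 576γ^2 + 82944 - 81788 = 0, i.e. γ^4 - 576γ^2 + 1156 = 0. So γ is a root of x^4 - 576x^2 + 1156. This polynomial is irreducible over Q: it has no rational root (each ±√127 ± √161 is irrational), and any factorization into two quadratics over Q would force √(20447) ∈ Q (pairing opposite roots) or √127, √161 ∈ Q (other pairings), all impossible. Hence [Q(γ):Q] = 4 = [Q(√127, √161):Q], so Q(γ) = Q(√127, √161).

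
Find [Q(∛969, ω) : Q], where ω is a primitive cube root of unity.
[Q(∛969, ω) : Q] = 6

[Q(∛969):Q] = 3 (min poly x^3 - 969, irreducible since 969 is not a perfect cube). [Q(ω):Q] = 2 (min poly x^2 + x + 1). Since Q(∛969) ⊂ R and ω ∉ R, we have ω ∉ Q(∛969), so x^2 + x + 1 remains irreducible over Q(∛969) and [Q(∛969, ω) : Q(∛969)] = 2. By the tower law, [Q(∛969, ω) : Q] = 3 · 2 = 6. (In fact Q(∛969, ω) is the splitting field of x^3 - 969 over Q.)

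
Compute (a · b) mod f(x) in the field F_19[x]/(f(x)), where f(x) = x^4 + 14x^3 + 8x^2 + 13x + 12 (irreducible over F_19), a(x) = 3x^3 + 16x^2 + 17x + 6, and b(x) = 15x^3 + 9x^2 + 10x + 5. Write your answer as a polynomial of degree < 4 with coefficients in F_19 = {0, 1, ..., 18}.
a · b ≡ 11x^3 + 2x^2 + 10x + 6 (mod f(x))

Multiply in F_19[x]: a(x)·b(x) = (3x^3 + 16x^2 + 17x + 6)·(15x^3 + 9x^2 + 10x + 5) = 7x^6 + x^5 + 11x^4 + 12x + 11. This has degree ≥ 4, so divide by f(x) over F_19: 7x^6 + x^5 + 11x^4 + 12x + 11 = (7x^2 + 17x + 2)·(x^4 + 14x^3 + 8x^2 + 13x + 12) + (11x^3 + 2x^2 + 10x + 6). Hence a·b ≡ 11x^3 + 2x^2 + 10x + 6 (mod f). (F_19[x]/(f) is a field with 19^4 = 130321 elements since f is irreducible of degree 4.)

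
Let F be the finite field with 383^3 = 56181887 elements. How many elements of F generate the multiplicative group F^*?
There are φ(56181886) = 27943680 primitive elements

F_q^* is cyclic of order q - 1 = 56181886. A cyclic group of order m has exactly φ(m) generators. Here m = 56181886 = 2 · 191 · 147073, so the number of primitive elements is φ(56181886) = 27943680.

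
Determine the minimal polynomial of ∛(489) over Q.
m_α(x) = x^3 - 489

α satisfies α^3 = 489, so x^3 - 489 annihilates α. By the rational root test, a rational root p/q (in lowest terms) of x^3 - 489 would satisfy p^3 = 489 q^3, forcing q = 1 and p^3 = 489; but 489 is not a perfect cube, contradiction. A monic cubic over Q with no rational root is irreducible (any nontrivial factorization would include a linear factor). Hence x^3 - 489 is the minimal polynomial of α, and in particular [Q(α):Q] = 3.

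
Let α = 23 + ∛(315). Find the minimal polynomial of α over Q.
m_α(x) = x^3 - 69x^2 + 1587x - 12482

Set β = α - 23 = ∛(315), so β^3 = 315. Then (α - 23)^3 - 315 = 0, i.e. α is a root of g(x) = (x - 23)^3 - 315 = x^3 - 69x^2 + 1587x - 12482. Since g(x) = h(x - 23) where h(x) = x^3 - 315, and h is irreducible over Q (because 315 is not a perfect cube, so h has no rational root, and a monic cubic with no rational root is irreducible), g is also irreducible (irreducibility is preserved under the substitution x → x - 23). Hence m_α(x) = x^3 - 69x^2 + 1587x - 12482.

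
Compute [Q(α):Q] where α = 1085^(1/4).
[Q(α):Q] = 4

α is a root of x^4 - 1085. By Eisenstein's criterion at the prime p = 5 (which divides the constant term 1085 but p^2 = 25 does not, since 1085 is squarefree), x^4 - 1085 is irreducible over Q. Hence [Q(α):Q] = 4.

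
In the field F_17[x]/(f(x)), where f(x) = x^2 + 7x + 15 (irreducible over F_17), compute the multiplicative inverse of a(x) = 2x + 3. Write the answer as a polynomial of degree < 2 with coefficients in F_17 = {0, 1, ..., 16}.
a(x)^(-1) ≡ 10x + 4 (mod f(x))

Since f is irreducible over F_17, F_17[x]/(f) is a field and a(x) ≠ 0 has an inverse. Apply the extended Euclidean algorithm to f(x) and a(x) in F_17[x]: f(x) = (9x + 7)·a(x) + (11). The last nonzero remainder is the constant 11 = gcd(f, a) in F_17. Back-substituting through the division chain expresses 11 = s(x)·a(x) + t(x)·f(x) with s(x) ≡ 8x + 10 (mod f), so (8x + 10)·a(x) ≡ 11 (mod f). Multiplying by 11^(-1) ≡ 14 in F_17 gives a(x)^(-1) ≡ 14·(8x + 10) ≡ 10x + 4 (mod f). Check: (2x + 3)·(10x + 4) = 3x^2 + 4x + 12 ≡ 1 (mod x^2 + 7x + 15).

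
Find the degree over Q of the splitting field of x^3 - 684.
[K : Q] = 6

The roots of x^3 - 684 are ∛684, ω∛684, ω^2∛684 where ω = e^(2πi/3) is a primitive cube root of unity, so K = Q(∛684, ω). Now [Q(∛684):Q] = 3 (since 684 is not a perfect cube, x^3 - 684 is irreducible) and [Q(ω):Q] = 2. Both 2 and 3 divide [K:Q], and [K:Q] ≤ 3·2 = 6, so [K:Q] = 6. (Equivalently: Q(∛684) ⊂ R but ω ∉ R, so [K : Q(∛684)] = 2.)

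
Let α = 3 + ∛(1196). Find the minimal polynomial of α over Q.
m_α(x) = x^3 - 9x^2 + 27x - 1223

Set β = α - 3 = ∛(1196), so β^3 = 1196. Then (α - 3)^3 - 1196 = 0, i.e. α is a root of g(x) = (x - 3)^3 - 1196 = x^3 - 9x^2 + 27x - 1223. Since g(x) = h(x - 3) where h(x) = x^3 - 1196, and h is irreducible over Q (because 1196 is not a perfect cube, so h has no rational root, and a monic cubic with no rational root is irreducible), g is also irreducible (irreducibility is preserved under the substitution x → x - 3). Hence m_α(x) = x^3 - 9x^2 + 27x - 1223.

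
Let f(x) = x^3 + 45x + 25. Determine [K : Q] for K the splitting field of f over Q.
[K : Q] = 6

By the rational root test, any rational root of the monic integer polynomial f(x) = x^3 + 45x + 25 must be an integer dividing the constant term 25, i.e. one of ±{1, 5, 25}. Evaluating: f(1) = 71, f(-1) = -21, f(5) = 375, f(-5) = -325, f(25) = 16775, f(-25) = -16725; none is 0, so f has no rational root and is therefore irreducible over Q (a cubic with no linear factor over a field is irreducible). For an irreducible cubic, the Galois group is A_3 or S_3 according as the discriminant disc(f) = -4a^3 - 27b^2 = -4·(45)^3 - 27·(25)^2 = -381375 is or is not a square in Q. Here disc(f) = -381375 is not a perfect square in Q, so the Galois group of f over Q is not contained in A_3 and must be all of S_3. The splitting field has degree |S_3| = 6 over Q, so [K : Q] = 6.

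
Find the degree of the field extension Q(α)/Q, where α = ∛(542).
[Q(α):Q] = 3

The minimal polynomial of α is x^3 - 542, irreducible over Q since 542 is not a perfect cube (so x^3 - 542 has no rational root). Hence [Q(α):Q] = deg(m_α) = 3.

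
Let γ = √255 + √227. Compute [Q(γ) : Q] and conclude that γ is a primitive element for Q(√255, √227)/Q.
[Q(γ) : Q] = 4 (equivalently, Q(γ) = Q(√255, √227))

Obviously Q(γ) ⊆ Q(√255, √227), and [Q(√255, √227):Q] = 4 (since 255, 227 are distinct squarefree integers > 1 with 57885 not a perfect square). To show equality we compute the minimal polynomial of γ. From γ = √255 + √227: γ^2 = 255 + 2√(57885) + 227 = 482 + 2√(57885), so γ^2 - 482 = 2√(57885); squaring, (γ^2 - 482)^2 = 4·57885, i.e. γ^4 - 964γ^2 + 232324 - 231540 = 0, i.e. γ^4 - 964γ^2 + 784 = 0. So γ is a root of x^4 - 964x^2 + 784. This polynomial is irreducible over Q: it has no rational root (each ±√255 ± √227 is irrational), and any factorization into two quadratics over Q would force √(57885) ∈ Q (pairing opposite roots) or √255, √227 ∈ Q (other pairings), all impossible. Hence [Q(γ):Q] = 4 = [Q(√255, √227):Q], so Q(γ) = Q(√255, √227).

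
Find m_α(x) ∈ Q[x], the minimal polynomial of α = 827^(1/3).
m_α(x) = x^3 - 827

α satisfies α^3 = 827, so x^3 - 827 annihilates α. By the rational root test, a rational root p/q (in lowest terms) of x^3 - 827 would satisfy p^3 = 827 q^3, forcing q = 1 and p^3 = 827; but 827 is not a perfect cube, contradiction. A monic cubic over Q with no rational root is irreducible (any nontrivial factorization would include a linear factor). Hence x^3 - 827 is the minimal polynomial of α, and in particular [Q(α):Q] = 3.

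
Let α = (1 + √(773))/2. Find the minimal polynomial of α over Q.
m_α(x) = x^2 - x - 193

From 2α - 1 = √(773), squaring gives (2α - 1)^2 = 773, i.e. 4α^2 - 4α + 1 = 773, so α^2 - α + (1 - 773)/4 = 0. Since 773 ≡ 1 (mod 4), (1 - 773)/4 = -193 ∈ Z. The polynomial x^2 - x - 193 has discriminant 1 - 4·(-193) = 773, which is not a perfect square in Q (d = 773 is squarefree and ≠ 1), so x^2 - x - 193 is irreducible over Q. It is the minimal polynomial of α.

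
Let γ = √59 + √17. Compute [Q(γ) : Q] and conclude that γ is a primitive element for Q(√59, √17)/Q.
[Q(γ) : Q] = 4 (equivalently, Q(γ) = Q(√59, √17))

Obviously Q(γ) ⊆ Q(√59, √17), and [Q(√59, √17):Q] = 4 (since 59, 17 are distinct squarefree integers > 1 with 1003 not a perfect square). To show equality we compute the minimal polynomial of γ. From γ = √59 + √17: γ^2 = 59 + 2√(1003) + 17 = 76 + 2√(1003), so γ^2 - 76 = 2√(1003); squaring, (γ^2 - 76)^2 = 4·1003, i.e. γ^4 - 152γ^2 + 5776 - 4012 = 0, i.e. γ^4 - 152γ^2 + 1764 = 0. So γ is a root of x^4 - 152x^2 + 1764. This polynomial is irreducible over Q: it has no rational root (each ±√59 ± √17 is irrational), and any factorization into two quadratics over Q would force √(1003) ∈ Q (pairing opposite roots) or √59, √17 ∈ Q (other pairings), all impossible. Hence [Q(γ):Q] = 4 = [Q(√59, √17):Q], so Q(γ) = Q(√59, √17).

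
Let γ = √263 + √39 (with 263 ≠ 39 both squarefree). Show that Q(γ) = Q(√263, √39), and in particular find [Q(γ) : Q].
[Q(γ) : Q] = 4 (equivalently, Q(γ) = Q(√263, √39))

Obviously Q(γ) ⊆ Q(√263, √39), and [Q(√263, √39):Q] = 4 (since 263, 39 are distinct squarefree integers > 1 with 10257 not a perfect square). To show equality we compute the minimal polynomial of γ. From γ = √263 + √39: γ^2 = 263 + 2√(10257) + 39 = 302 + 2√(10257), so γ^2 - 302 = 2√(10257); squaring, (γ^2 - 302)^2 = 4·10257, i.e. γ^4 - 604γ^2 + 91204 - 41028 = 0, i.e. γ^4 - 604γ^2 + 50176 = 0. So γ is a root of x^4 - 604x^2 + 50176. This polynomial is irreducible over Q: it has no rational root (each ±√263 ± √39 is irrational), and any factorization into two quadratics over Q would force √(10257) ∈ Q (pairing opposite roots) or √263, √39 ∈ Q (other pairings), all impossible. Hence [Q(γ):Q] = 4 = [Q(√263, √39):Q], so Q(γ) = Q(√263, √39).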